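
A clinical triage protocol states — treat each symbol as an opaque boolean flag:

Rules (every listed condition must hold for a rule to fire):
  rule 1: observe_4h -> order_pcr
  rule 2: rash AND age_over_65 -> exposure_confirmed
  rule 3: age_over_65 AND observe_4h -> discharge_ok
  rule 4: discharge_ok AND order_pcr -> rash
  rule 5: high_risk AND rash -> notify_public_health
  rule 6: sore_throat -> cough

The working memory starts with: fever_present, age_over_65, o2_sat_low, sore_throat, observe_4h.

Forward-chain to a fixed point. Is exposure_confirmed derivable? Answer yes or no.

[1] rule 1 [observe_4h -> order_pcr]; rule 3 [age_over_65 AND observe_4h -> discharge_ok]; rule 6 [sore_throat -> cough]. ⇒ new: order_pcr, discharge_ok, cough.
[2] rule 4 [discharge_ok AND order_pcr -> rash]. ⇒ new: rash.
[3] rule 2 [rash AND age_over_65 -> exposure_confirmed]. ⇒ new: exposure_confirmed.
exposure_confirmed appears in round 3, so it is derivable.

yes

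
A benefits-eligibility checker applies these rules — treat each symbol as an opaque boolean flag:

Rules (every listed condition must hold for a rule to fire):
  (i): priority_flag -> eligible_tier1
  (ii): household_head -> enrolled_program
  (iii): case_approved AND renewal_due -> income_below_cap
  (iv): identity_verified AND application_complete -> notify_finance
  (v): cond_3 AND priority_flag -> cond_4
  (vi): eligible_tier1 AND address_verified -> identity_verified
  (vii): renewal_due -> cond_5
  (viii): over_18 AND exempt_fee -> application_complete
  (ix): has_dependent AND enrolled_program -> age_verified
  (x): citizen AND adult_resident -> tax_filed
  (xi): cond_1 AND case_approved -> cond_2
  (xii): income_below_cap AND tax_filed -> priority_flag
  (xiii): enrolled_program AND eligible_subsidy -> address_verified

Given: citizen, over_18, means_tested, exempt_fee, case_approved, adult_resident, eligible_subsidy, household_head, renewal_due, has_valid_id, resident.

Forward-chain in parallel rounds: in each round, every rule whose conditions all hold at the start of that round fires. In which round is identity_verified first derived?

[1] (ii) [household_head -> enrolled_program]; (iii) [case_approved AND renewal_due -> income_below_cap]; (vii) [renewal_due -> cond_5]; (viii) [over_18 AND exempt_fee -> application_complete]; (x) [citizen AND adult_resident -> tax_filed]. ⇒ new: enrolled_program, income_below_cap, cond_5, application_complete, tax_filed.
[2] (xii) [income_below_cap AND tax_filed -> priority_flag]; (xiii) [enrolled_program AND eligible_subsidy -> address_verified]. ⇒ new: priority_flag, address_verified.
[3] (i) [priority_flag -> eligible_tier1]. ⇒ new: eligible_tier1.
[4] (vi) [eligible_tier1 AND address_verified -> identity_verified]. ⇒ new: identity_verified.
identity_verified first appears in round 4.

4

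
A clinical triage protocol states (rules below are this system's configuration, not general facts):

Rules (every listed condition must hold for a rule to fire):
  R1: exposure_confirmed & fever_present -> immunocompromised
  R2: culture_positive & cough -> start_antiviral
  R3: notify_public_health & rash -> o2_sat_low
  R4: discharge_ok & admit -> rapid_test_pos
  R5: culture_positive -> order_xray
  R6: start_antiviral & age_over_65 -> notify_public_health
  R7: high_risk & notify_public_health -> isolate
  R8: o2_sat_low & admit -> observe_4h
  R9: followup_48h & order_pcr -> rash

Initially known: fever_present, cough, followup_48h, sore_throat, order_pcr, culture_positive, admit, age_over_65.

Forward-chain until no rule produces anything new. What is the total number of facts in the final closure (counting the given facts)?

14

Round 1: R2 [culture_positive & cough -> start_antiviral]; R5 [culture_positive -> order_xray]; R9 [followup_48h & order_pcr -> rash]. Adds start_antiviral, order_xray, rash.
Round 2: R6 [start_antiviral & age_over_65 -> notify_public_health]. Adds notify_public_health.
Round 3: R3 [notify_public_health & rash -> o2_sat_low]. Adds o2_sat_low.
Round 4: R8 [o2_sat_low & admit -> observe_4h]. Adds observe_4h.
Closure: {admit, age_over_65, cough, culture_positive, fever_present, followup_48h, notify_public_health, o2_sat_low, observe_4h, order_pcr, order_xray, rash, sore_throat, start_antiviral} — 14 facts.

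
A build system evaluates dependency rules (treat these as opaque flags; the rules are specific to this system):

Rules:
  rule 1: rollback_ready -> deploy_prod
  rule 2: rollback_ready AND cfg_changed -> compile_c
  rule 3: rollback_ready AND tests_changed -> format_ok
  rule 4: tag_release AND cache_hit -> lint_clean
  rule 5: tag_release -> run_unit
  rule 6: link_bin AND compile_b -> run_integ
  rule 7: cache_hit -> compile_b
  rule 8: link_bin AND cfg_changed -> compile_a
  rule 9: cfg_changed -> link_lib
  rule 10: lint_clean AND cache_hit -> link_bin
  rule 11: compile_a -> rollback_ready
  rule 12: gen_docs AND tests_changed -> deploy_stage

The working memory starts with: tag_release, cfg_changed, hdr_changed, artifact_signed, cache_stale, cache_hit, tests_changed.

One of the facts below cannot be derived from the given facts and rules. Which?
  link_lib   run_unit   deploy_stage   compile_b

deploy_stage

Round 1: rule 4 [tag_release AND cache_hit -> lint_clean]; rule 5 [tag_release -> run_unit]; rule 7 [cache_hit -> compile_b]; rule 9 [cfg_changed -> link_lib]. Adds lint_clean, run_unit, compile_b, link_lib.
Round 2: rule 10 [lint_clean AND cache_hit -> link_bin]. Adds link_bin.
Round 3: rule 6 [link_bin AND compile_b -> run_integ]; rule 8 [link_bin AND cfg_changed -> compile_a]. Adds run_integ, compile_a.
Round 4: rule 11 [compile_a -> rollback_ready]. Adds rollback_ready.
Round 5: rule 1 [rollback_ready -> deploy_prod]; rule 2 [rollback_ready AND cfg_changed -> compile_c]; rule 3 [rollback_ready AND tests_changed -> format_ok]. Adds deploy_prod, compile_c, format_ok.
Derived: link_lib (round 1), compile_b (round 1), run_unit (round 1). deploy_stage never appears in any round.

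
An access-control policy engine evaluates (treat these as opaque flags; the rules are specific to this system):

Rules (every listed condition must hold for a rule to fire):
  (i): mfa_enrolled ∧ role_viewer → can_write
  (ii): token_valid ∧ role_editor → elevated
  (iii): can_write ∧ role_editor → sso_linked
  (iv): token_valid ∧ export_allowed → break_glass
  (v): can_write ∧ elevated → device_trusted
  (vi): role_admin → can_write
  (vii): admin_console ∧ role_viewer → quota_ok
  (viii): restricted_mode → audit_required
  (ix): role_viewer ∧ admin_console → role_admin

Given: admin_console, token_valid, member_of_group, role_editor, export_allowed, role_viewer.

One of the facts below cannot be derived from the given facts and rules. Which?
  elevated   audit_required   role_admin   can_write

Round 1 — (ii), (iv), (vii), (ix), derive elevated, break_glass, quota_ok, role_admin.
Round 2 — (vi), derive can_write.
Round 3 — (iii), (v), derive sso_linked, device_trusted.
Derived: role_admin (round 1), elevated (round 1), can_write (round 2). audit_required never appears in any round.

audit_required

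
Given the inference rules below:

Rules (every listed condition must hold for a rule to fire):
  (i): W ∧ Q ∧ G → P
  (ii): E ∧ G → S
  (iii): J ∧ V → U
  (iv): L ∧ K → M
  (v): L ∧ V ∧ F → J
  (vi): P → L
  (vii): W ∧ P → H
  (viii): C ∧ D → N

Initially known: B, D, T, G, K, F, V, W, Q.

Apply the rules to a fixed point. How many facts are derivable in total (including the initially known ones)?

15

Round 1 fires (i), giving P.
Round 2 fires (vi), (vii), giving L, H.
Round 3 fires (iv), (v), giving M, J.
Round 4 fires (iii), giving U.
Closure: {B, D, F, G, H, J, K, L, M, P, Q, T, U, V, W} — 15 facts.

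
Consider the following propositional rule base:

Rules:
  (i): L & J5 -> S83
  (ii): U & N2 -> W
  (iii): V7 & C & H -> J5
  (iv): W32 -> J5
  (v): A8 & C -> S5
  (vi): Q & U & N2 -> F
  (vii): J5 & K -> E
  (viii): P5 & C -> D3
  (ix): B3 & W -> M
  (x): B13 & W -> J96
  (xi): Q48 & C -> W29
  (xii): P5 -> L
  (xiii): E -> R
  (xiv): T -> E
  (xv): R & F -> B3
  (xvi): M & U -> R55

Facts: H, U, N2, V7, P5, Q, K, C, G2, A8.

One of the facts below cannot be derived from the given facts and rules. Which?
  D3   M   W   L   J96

Round 1 — (ii), (iii), (v), (vi), (viii), (xii), derive W, J5, S5, F, D3, L.
Round 2 — (i), (vii), derive S83, E.
Round 3 — (xiii), derive R.
Round 4 — (xv), derive B3.
Round 5 — (ix), derive M.
Round 6 — (xvi), derive R55.
Derived: D3 (round 1), M (round 5), L (round 1), W (round 1). J96 never appears in any round.

J96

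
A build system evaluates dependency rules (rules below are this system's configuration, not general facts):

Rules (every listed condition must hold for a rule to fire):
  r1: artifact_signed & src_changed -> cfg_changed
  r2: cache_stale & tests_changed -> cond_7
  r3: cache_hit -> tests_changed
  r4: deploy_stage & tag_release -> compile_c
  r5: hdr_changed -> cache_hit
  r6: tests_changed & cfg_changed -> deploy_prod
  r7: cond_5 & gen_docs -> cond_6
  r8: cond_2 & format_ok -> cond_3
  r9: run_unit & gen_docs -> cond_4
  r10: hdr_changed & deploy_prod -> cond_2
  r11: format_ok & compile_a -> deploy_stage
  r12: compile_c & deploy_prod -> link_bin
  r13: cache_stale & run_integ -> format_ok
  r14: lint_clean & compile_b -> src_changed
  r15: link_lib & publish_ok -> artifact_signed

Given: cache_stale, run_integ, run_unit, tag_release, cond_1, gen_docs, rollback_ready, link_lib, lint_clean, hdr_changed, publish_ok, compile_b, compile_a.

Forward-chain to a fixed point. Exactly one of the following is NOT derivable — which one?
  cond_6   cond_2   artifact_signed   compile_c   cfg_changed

cond_6

Round 1: r5 [hdr_changed -> cache_hit]; r9 [run_unit & gen_docs -> cond_4]; r13 [cache_stale & run_integ -> format_ok]; r14 [lint_clean & compile_b -> src_changed]; r15 [link_lib & publish_ok -> artifact_signed]. New: cache_hit, cond_4, format_ok, src_changed, artifact_signed.
Round 2: r1 [artifact_signed & src_changed -> cfg_changed]; r3 [cache_hit -> tests_changed]; r11 [format_ok & compile_a -> deploy_stage]. New: cfg_changed, tests_changed, deploy_stage.
Round 3: r2 [cache_stale & tests_changed -> cond_7]; r4 [deploy_stage & tag_release -> compile_c]; r6 [tests_changed & cfg_changed -> deploy_prod]. New: cond_7, compile_c, deploy_prod.
Round 4: r10 [hdr_changed & deploy_prod -> cond_2]; r12 [compile_c & deploy_prod -> link_bin]. New: cond_2, link_bin.
Round 5: r8 [cond_2 & format_ok -> cond_3]. New: cond_3.
Derived: cond_2 (round 4), compile_c (round 3), artifact_signed (round 1), cfg_changed (round 2). cond_6 never appears in any round.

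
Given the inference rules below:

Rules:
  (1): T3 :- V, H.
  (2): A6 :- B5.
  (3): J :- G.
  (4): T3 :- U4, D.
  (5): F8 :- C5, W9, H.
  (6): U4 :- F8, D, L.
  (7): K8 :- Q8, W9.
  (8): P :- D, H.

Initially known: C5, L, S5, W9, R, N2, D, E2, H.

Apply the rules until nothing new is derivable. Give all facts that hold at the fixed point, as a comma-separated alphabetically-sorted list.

C5, D, E2, F8, H, L, N2, P, R, S5, T3, U4, W9

Round 1 — (5), (8), derive F8, P.
Round 2 — (6), derive U4.
Round 3 — (4), derive T3.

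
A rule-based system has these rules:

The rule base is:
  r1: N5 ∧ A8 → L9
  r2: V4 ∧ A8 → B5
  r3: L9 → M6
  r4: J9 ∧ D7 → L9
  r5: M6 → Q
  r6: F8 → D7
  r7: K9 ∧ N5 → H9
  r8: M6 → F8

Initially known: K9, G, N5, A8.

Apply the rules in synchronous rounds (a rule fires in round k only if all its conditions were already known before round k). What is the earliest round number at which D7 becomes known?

Round 1: r1 [N5 ∧ A8 → L9]; r7 [K9 ∧ N5 → H9]. New: L9, H9.
Round 2: r3 [L9 → M6]. New: M6.
Round 3: r5 [M6 → Q]; r8 [M6 → F8]. New: Q, F8.
Round 4: r6 [F8 → D7]. New: D7.
D7 first appears in round 4.

4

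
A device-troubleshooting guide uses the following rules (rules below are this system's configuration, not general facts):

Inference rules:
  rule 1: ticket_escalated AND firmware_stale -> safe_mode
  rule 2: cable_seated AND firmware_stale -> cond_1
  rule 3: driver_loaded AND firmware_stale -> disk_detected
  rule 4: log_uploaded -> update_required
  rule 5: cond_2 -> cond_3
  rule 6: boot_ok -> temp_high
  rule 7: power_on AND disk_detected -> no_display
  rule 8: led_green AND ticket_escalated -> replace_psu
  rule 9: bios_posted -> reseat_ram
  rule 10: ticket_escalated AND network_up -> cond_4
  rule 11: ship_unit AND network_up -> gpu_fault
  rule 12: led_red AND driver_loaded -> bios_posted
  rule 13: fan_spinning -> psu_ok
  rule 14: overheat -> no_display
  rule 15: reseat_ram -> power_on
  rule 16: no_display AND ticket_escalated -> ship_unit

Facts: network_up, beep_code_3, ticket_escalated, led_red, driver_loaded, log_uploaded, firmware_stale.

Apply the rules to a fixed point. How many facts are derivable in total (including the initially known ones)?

17

Round 1: rule 1 [ticket_escalated AND firmware_stale -> safe_mode]; rule 3 [driver_loaded AND firmware_stale -> disk_detected]; rule 4 [log_uploaded -> update_required]; rule 10 [ticket_escalated AND network_up -> cond_4]; rule 12 [led_red AND driver_loaded -> bios_posted]. New: safe_mode, disk_detected, update_required, cond_4, bios_posted.
Round 2: rule 9 [bios_posted -> reseat_ram]. New: reseat_ram.
Round 3: rule 15 [reseat_ram -> power_on]. New: power_on.
Round 4: rule 7 [power_on AND disk_detected -> no_display]. New: no_display.
Round 5: rule 16 [no_display AND ticket_escalated -> ship_unit]. New: ship_unit.
Round 6: rule 11 [ship_unit AND network_up -> gpu_fault]. New: gpu_fault.
Closure: {beep_code_3, bios_posted, cond_4, disk_detected, driver_loaded, firmware_stale, gpu_fault, led_red, log_uploaded, network_up, no_display, power_on, reseat_ram, safe_mode, ship_unit, ticket_escalated, update_required} — 17 facts.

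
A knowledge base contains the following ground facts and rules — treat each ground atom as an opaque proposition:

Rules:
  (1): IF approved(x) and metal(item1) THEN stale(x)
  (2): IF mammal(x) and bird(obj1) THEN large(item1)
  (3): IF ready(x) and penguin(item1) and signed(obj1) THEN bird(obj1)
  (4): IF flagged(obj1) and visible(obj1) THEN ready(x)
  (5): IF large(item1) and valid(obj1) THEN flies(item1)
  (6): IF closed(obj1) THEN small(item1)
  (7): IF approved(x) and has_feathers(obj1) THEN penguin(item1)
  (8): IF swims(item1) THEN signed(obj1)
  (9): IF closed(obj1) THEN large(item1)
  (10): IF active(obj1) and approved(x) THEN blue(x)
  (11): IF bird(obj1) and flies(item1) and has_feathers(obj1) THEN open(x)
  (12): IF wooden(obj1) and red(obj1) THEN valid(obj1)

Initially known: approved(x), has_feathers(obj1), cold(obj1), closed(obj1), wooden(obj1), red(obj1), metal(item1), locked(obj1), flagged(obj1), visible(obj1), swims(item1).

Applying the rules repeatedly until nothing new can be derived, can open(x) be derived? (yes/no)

yes

Round 1 — (1), (4), (6), (7), (8), (9), (12), derive stale(x), ready(x), small(item1), penguin(item1), signed(obj1), large(item1), valid(obj1).
Round 2 — (3), (5), derive bird(obj1), flies(item1).
Round 3 — (11), derive open(x).
open(x) appears in round 3, so it is derivable.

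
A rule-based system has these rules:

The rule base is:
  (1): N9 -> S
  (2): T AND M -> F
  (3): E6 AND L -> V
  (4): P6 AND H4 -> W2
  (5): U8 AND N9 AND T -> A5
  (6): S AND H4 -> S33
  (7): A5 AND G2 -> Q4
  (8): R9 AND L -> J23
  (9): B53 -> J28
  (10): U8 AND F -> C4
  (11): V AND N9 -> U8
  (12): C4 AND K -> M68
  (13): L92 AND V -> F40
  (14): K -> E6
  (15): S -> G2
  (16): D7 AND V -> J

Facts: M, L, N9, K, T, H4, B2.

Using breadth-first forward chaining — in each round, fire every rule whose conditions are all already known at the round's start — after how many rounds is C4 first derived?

4

Round 1 fires (1), (2), (14), giving S, F, E6.
Round 2 fires (3), (6), (15), giving V, S33, G2.
Round 3 fires (11), giving U8.
Round 4 fires (5), (10), giving A5, C4.
C4 first appears in round 4.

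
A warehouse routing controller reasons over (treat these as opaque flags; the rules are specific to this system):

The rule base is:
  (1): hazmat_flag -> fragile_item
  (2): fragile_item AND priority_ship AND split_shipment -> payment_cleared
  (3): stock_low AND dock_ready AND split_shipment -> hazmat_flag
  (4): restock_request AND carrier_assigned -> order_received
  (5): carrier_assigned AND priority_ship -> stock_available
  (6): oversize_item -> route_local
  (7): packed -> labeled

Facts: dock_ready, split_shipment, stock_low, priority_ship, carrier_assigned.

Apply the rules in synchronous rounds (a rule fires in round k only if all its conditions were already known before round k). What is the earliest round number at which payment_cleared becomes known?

Round 1: (3) [stock_low AND dock_ready AND split_shipment -> hazmat_flag]; (5) [carrier_assigned AND priority_ship -> stock_available]. Adds hazmat_flag, stock_available.
Round 2: (1) [hazmat_flag -> fragile_item]. Adds fragile_item.
Round 3: (2) [fragile_item AND priority_ship AND split_shipment -> payment_cleared]. Adds payment_cleared.
payment_cleared first appears in round 3.

3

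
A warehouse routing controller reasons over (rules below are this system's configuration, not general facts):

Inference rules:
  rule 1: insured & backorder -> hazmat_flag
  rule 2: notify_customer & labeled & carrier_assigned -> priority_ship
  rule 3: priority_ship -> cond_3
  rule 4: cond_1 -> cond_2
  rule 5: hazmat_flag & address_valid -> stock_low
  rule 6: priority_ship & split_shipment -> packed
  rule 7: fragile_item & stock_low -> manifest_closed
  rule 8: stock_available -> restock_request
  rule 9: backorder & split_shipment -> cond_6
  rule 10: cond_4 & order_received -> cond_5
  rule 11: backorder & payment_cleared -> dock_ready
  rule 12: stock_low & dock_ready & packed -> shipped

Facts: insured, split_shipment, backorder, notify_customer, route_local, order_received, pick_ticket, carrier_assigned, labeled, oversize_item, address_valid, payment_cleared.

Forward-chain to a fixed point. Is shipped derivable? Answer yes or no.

yes

Round 1: rule 1 [insured & backorder -> hazmat_flag]; rule 2 [notify_customer & labeled & carrier_assigned -> priority_ship]; rule 9 [backorder & split_shipment -> cond_6]; rule 11 [backorder & payment_cleared -> dock_ready]. New: hazmat_flag, priority_ship, cond_6, dock_ready.
Round 2: rule 3 [priority_ship -> cond_3]; rule 5 [hazmat_flag & address_valid -> stock_low]; rule 6 [priority_ship & split_shipment -> packed]. New: cond_3, stock_low, packed.
Round 3: rule 12 [stock_low & dock_ready & packed -> shipped]. New: shipped.
shipped appears in round 3, so it is derivable.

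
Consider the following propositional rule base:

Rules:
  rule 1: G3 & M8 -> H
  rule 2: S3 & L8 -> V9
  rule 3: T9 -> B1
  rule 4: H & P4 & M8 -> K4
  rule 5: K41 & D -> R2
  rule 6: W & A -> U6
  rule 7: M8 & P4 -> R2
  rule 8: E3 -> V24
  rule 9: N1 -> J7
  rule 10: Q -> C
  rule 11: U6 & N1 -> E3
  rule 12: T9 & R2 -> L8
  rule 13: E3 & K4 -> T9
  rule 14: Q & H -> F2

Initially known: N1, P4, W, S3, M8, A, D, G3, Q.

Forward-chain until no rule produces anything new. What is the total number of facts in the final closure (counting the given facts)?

22

Round 1: rule 1 [G3 & M8 -> H]; rule 6 [W & A -> U6]; rule 7 [M8 & P4 -> R2]; rule 9 [N1 -> J7]; rule 10 [Q -> C]. Adds H, U6, R2, J7, C.
Round 2: rule 4 [H & P4 & M8 -> K4]; rule 11 [U6 & N1 -> E3]; rule 14 [Q & H -> F2]. Adds K4, E3, F2.
Round 3: rule 8 [E3 -> V24]; rule 13 [E3 & K4 -> T9]. Adds V24, T9.
Round 4: rule 3 [T9 -> B1]; rule 12 [T9 & R2 -> L8]. Adds B1, L8.
Round 5: rule 2 [S3 & L8 -> V9]. Adds V9.
Closure: {A, B1, C, D, E3, F2, G3, H, J7, K4, L8, M8, N1, P4, Q, R2, S3, T9, U6, V24, V9, W} — 22 facts.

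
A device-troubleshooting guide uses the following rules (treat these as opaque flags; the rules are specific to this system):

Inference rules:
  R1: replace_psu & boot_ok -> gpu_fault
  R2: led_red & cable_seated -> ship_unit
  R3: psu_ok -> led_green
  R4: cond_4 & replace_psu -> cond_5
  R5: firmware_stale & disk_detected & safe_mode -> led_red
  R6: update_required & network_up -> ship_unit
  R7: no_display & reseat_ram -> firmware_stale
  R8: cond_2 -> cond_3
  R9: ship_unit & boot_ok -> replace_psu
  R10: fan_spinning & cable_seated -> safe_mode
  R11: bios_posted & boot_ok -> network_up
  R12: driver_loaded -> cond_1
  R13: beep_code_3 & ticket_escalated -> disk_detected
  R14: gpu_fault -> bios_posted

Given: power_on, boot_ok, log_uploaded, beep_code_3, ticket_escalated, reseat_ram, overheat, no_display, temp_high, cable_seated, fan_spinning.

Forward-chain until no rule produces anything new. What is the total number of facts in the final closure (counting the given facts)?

20

Round 1: R7 [no_display & reseat_ram -> firmware_stale]; R10 [fan_spinning & cable_seated -> safe_mode]; R13 [beep_code_3 & ticket_escalated -> disk_detected]. Adds firmware_stale, safe_mode, disk_detected.
Round 2: R5 [firmware_stale & disk_detected & safe_mode -> led_red]. Adds led_red.
Round 3: R2 [led_red & cable_seated -> ship_unit]. Adds ship_unit.
Round 4: R9 [ship_unit & boot_ok -> replace_psu]. Adds replace_psu.
Round 5: R1 [replace_psu & boot_ok -> gpu_fault]. Adds gpu_fault.
Round 6: R14 [gpu_fault -> bios_posted]. Adds bios_posted.
Round 7: R11 [bios_posted & boot_ok -> network_up]. Adds network_up.
Closure: {beep_code_3, bios_posted, boot_ok, cable_seated, disk_detected, fan_spinning, firmware_stale, gpu_fault, led_red, log_uploaded, network_up, no_display, overheat, power_on, replace_psu, reseat_ram, safe_mode, ship_unit, temp_high, ticket_escalated} — 20 facts.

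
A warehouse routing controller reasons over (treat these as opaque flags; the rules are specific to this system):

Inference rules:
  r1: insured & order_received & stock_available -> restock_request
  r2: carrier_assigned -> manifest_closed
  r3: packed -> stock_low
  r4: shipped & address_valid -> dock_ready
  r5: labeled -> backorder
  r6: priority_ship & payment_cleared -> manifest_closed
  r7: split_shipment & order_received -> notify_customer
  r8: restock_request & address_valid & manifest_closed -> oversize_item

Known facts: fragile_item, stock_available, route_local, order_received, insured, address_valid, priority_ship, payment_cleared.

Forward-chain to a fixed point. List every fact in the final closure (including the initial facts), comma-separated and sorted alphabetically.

Round 1 — r1, r6, derive restock_request, manifest_closed.
Round 2 — r8, derive oversize_item.

address_valid, fragile_item, insured, manifest_closed, order_received, oversize_item, payment_cleared, priority_ship, restock_request, route_local, stock_available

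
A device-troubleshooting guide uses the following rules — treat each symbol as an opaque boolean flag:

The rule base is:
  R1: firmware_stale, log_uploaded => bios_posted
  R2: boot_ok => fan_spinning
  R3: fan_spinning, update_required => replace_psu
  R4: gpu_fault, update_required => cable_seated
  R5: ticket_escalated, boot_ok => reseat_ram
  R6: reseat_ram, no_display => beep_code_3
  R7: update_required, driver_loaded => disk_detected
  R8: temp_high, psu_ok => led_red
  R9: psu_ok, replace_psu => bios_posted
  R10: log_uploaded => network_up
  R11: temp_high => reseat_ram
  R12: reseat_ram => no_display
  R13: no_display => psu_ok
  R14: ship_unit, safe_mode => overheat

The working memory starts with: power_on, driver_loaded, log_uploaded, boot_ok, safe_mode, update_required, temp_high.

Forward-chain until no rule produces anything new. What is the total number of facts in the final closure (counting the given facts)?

17

Round 1 — R2, R7, R10, R11, derive fan_spinning, disk_detected, network_up, reseat_ram.
Round 2 — R3, R12, derive replace_psu, no_display.
Round 3 — R6, R13, derive beep_code_3, psu_ok.
Round 4 — R8, R9, derive led_red, bios_posted.
Closure: {beep_code_3, bios_posted, boot_ok, disk_detected, driver_loaded, fan_spinning, led_red, log_uploaded, network_up, no_display, power_on, psu_ok, replace_psu, reseat_ram, safe_mode, temp_high, update_required} — 17 facts.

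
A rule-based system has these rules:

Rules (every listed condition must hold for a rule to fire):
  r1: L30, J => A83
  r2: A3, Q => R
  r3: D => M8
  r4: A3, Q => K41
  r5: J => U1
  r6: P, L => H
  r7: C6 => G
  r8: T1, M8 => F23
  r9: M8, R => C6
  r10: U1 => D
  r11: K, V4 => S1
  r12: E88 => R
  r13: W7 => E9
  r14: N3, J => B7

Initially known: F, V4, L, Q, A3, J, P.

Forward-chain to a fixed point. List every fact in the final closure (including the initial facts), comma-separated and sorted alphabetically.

[1] r2 [A3, Q => R]; r4 [A3, Q => K41]; r5 [J => U1]; r6 [P, L => H]. ⇒ new: R, K41, U1, H.
[2] r10 [U1 => D]. ⇒ new: D.
[3] r3 [D => M8]. ⇒ new: M8.
[4] r9 [M8, R => C6]. ⇒ new: C6.
[5] r7 [C6 => G]. ⇒ new: G.

A3, C6, D, F, G, H, J, K41, L, M8, P, Q, R, U1, V4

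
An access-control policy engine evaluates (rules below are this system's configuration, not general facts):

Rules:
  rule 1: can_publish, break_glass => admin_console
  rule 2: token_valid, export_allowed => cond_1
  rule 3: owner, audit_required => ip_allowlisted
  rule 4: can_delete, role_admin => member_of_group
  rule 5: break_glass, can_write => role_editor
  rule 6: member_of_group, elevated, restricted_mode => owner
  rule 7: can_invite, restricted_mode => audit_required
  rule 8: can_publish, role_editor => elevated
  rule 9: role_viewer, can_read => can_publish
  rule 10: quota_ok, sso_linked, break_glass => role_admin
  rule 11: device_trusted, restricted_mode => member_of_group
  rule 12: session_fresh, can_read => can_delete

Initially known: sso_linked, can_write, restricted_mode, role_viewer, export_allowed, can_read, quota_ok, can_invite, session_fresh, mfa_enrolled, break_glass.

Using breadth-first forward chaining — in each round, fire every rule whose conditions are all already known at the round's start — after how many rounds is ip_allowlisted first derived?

4

[1] rule 5 [break_glass, can_write => role_editor]; rule 7 [can_invite, restricted_mode => audit_required]; rule 9 [role_viewer, can_read => can_publish]; rule 10 [quota_ok, sso_linked, break_glass => role_admin]; rule 12 [session_fresh, can_read => can_delete]. ⇒ new: role_editor, audit_required, can_publish, role_admin, can_delete.
[2] rule 1 [can_publish, break_glass => admin_console]; rule 4 [can_delete, role_admin => member_of_group]; rule 8 [can_publish, role_editor => elevated]. ⇒ new: admin_console, member_of_group, elevated.
[3] rule 6 [member_of_group, elevated, restricted_mode => owner]. ⇒ new: owner.
[4] rule 3 [owner, audit_required => ip_allowlisted]. ⇒ new: ip_allowlisted.
ip_allowlisted first appears in round 4.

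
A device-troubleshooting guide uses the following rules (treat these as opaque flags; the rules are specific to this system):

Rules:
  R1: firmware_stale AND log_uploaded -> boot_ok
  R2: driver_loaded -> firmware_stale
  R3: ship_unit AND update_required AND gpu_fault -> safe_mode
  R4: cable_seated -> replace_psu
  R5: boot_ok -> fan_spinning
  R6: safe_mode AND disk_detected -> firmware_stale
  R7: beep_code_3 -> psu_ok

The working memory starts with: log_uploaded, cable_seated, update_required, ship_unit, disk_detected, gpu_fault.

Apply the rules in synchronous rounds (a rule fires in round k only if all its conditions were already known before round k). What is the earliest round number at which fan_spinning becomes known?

Round 1: R3 [ship_unit AND update_required AND gpu_fault -> safe_mode]; R4 [cable_seated -> replace_psu]. Adds safe_mode, replace_psu.
Round 2: R6 [safe_mode AND disk_detected -> firmware_stale]. Adds firmware_stale.
Round 3: R1 [firmware_stale AND log_uploaded -> boot_ok]. Adds boot_ok.
Round 4: R5 [boot_ok -> fan_spinning]. Adds fan_spinning.
fan_spinning first appears in round 4.

4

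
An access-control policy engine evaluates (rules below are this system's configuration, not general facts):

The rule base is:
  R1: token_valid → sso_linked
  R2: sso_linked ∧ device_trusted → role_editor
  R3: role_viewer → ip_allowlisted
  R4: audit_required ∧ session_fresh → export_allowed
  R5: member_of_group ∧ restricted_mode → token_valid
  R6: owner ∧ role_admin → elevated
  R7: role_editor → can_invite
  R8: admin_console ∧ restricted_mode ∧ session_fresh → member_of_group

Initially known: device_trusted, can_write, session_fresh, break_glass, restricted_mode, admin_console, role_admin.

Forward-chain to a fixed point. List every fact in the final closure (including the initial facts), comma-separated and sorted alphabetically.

[1] R8 [admin_console ∧ restricted_mode ∧ session_fresh → member_of_group]. ⇒ new: member_of_group.
[2] R5 [member_of_group ∧ restricted_mode → token_valid]. ⇒ new: token_valid.
[3] R1 [token_valid → sso_linked]. ⇒ new: sso_linked.
[4] R2 [sso_linked ∧ device_trusted → role_editor]. ⇒ new: role_editor.
[5] R7 [role_editor → can_invite]. ⇒ new: can_invite.

admin_console, break_glass, can_invite, can_write, device_trusted, member_of_group, restricted_mode, role_admin, role_editor, session_fresh, sso_linked, token_valid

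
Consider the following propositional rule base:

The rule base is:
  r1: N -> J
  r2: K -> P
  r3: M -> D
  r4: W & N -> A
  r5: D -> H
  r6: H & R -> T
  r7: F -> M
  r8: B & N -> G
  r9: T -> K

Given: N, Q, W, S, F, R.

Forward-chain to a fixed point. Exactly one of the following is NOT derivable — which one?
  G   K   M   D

G

Round 1 fires r1, r4, r7, giving J, A, M.
Round 2 fires r3, giving D.
Round 3 fires r5, giving H.
Round 4 fires r6, giving T.
Round 5 fires r9, giving K.
Round 6 fires r2, giving P.
Derived: M (round 1), K (round 5), D (round 2). G never appears in any round.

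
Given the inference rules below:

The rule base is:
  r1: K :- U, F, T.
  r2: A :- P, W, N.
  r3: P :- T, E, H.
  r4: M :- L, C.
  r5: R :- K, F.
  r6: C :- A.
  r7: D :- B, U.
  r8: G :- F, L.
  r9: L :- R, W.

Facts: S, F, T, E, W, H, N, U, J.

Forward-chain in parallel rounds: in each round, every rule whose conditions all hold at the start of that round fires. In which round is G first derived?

[1] r1 [K :- U, F, T.]; r3 [P :- T, E, H.]. ⇒ new: K, P.
[2] r2 [A :- P, W, N.]; r5 [R :- K, F.]. ⇒ new: A, R.
[3] r6 [C :- A.]; r9 [L :- R, W.]. ⇒ new: C, L.
[4] r4 [M :- L, C.]; r8 [G :- F, L.]. ⇒ new: M, G.
G first appears in round 4.

4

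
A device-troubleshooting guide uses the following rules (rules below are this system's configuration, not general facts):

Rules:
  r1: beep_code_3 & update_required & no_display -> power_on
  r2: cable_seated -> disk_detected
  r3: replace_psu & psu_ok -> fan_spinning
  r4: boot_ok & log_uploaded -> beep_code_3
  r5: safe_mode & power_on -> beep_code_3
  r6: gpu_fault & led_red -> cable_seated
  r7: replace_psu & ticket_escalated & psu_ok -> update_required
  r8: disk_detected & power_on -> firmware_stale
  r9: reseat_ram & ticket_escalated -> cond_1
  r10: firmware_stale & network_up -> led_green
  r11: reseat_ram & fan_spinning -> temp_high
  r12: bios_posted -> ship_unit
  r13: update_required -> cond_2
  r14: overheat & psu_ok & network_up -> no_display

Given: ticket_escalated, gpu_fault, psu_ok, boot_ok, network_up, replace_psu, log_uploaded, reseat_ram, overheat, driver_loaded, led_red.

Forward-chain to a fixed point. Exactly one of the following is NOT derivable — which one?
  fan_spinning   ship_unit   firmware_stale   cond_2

ship_unit

Round 1 — r3, r4, r6, r7, r9, r14, derive fan_spinning, beep_code_3, cable_seated, update_required, cond_1, no_display.
Round 2 — r1, r2, r11, r13, derive power_on, disk_detected, temp_high, cond_2.
Round 3 — r8, derive firmware_stale.
Round 4 — r10, derive led_green.
Derived: firmware_stale (round 3), cond_2 (round 2), fan_spinning (round 1). ship_unit never appears in any round.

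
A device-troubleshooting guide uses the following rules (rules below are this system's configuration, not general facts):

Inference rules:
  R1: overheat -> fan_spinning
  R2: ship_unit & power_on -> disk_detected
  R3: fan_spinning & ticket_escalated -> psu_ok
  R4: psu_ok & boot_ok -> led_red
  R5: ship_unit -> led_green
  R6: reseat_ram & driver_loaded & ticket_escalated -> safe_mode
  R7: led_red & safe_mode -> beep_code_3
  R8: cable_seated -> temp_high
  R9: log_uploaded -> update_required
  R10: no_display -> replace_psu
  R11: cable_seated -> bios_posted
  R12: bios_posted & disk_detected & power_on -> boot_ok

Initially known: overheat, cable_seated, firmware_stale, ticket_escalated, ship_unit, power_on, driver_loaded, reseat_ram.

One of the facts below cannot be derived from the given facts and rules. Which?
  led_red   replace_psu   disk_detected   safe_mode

Round 1: R1 [overheat -> fan_spinning]; R2 [ship_unit & power_on -> disk_detected]; R5 [ship_unit -> led_green]; R6 [reseat_ram & driver_loaded & ticket_escalated -> safe_mode]; R8 [cable_seated -> temp_high]; R11 [cable_seated -> bios_posted]. New: fan_spinning, disk_detected, led_green, safe_mode, temp_high, bios_posted.
Round 2: R3 [fan_spinning & ticket_escalated -> psu_ok]; R12 [bios_posted & disk_detected & power_on -> boot_ok]. New: psu_ok, boot_ok.
Round 3: R4 [psu_ok & boot_ok -> led_red]. New: led_red.
Round 4: R7 [led_red & safe_mode -> beep_code_3]. New: beep_code_3.
Derived: disk_detected (round 1), safe_mode (round 1), led_red (round 3). replace_psu never appears in any round.

replace_psu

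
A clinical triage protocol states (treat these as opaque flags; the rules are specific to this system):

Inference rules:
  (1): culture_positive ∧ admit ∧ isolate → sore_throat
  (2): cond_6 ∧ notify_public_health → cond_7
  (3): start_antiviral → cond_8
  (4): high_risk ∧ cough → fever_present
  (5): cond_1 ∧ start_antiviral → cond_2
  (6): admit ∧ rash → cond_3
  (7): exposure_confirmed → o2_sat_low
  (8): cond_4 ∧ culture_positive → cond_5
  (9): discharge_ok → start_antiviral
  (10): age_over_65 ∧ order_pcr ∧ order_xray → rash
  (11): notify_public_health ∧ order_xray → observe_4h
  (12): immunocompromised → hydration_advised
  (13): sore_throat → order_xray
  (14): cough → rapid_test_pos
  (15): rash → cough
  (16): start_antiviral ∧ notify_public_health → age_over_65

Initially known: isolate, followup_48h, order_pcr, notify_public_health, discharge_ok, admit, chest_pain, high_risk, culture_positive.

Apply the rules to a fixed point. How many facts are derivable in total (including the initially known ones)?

Round 1: (1) [culture_positive ∧ admit ∧ isolate → sore_throat]; (9) [discharge_ok → start_antiviral]. Adds sore_throat, start_antiviral.
Round 2: (3) [start_antiviral → cond_8]; (13) [sore_throat → order_xray]; (16) [start_antiviral ∧ notify_public_health → age_over_65]. Adds cond_8, order_xray, age_over_65.
Round 3: (10) [age_over_65 ∧ order_pcr ∧ order_xray → rash]; (11) [notify_public_health ∧ order_xray → observe_4h]. Adds rash, observe_4h.
Round 4: (6) [admit ∧ rash → cond_3]; (15) [rash → cough]. Adds cond_3, cough.
Round 5: (4) [high_risk ∧ cough → fever_present]; (14) [cough → rapid_test_pos]. Adds fever_present, rapid_test_pos.
Closure: {admit, age_over_65, chest_pain, cond_3, cond_8, cough, culture_positive, discharge_ok, fever_present, followup_48h, high_risk, isolate, notify_public_health, observe_4h, order_pcr, order_xray, rapid_test_pos, rash, sore_throat, start_antiviral} — 20 facts.

20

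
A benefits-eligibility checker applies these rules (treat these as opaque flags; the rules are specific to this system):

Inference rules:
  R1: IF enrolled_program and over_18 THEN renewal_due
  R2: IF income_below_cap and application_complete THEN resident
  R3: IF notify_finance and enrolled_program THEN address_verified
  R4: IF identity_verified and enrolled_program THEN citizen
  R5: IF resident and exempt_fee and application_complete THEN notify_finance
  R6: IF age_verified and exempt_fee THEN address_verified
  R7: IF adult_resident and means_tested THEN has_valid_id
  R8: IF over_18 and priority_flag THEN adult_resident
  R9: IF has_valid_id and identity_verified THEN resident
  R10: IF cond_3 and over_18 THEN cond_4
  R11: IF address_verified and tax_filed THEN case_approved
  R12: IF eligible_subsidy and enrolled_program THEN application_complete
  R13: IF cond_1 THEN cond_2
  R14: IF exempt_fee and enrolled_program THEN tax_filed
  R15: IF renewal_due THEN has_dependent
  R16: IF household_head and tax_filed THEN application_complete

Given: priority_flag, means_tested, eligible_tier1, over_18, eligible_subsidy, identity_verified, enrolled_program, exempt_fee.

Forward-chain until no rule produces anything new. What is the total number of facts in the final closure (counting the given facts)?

19

[1] R1 [IF enrolled_program and over_18 THEN renewal_due]; R4 [IF identity_verified and enrolled_program THEN citizen]; R8 [IF over_18 and priority_flag THEN adult_resident]; R12 [IF eligible_subsidy and enrolled_program THEN application_complete]; R14 [IF exempt_fee and enrolled_program THEN tax_filed]. ⇒ new: renewal_due, citizen, adult_resident, application_complete, tax_filed.
[2] R7 [IF adult_resident and means_tested THEN has_valid_id]; R15 [IF renewal_due THEN has_dependent]. ⇒ new: has_valid_id, has_dependent.
[3] R9 [IF has_valid_id and identity_verified THEN resident]. ⇒ new: resident.
[4] R5 [IF resident and exempt_fee and application_complete THEN notify_finance]. ⇒ new: notify_finance.
[5] R3 [IF notify_finance and enrolled_program THEN address_verified]. ⇒ new: address_verified.
[6] R11 [IF address_verified and tax_filed THEN case_approved]. ⇒ new: case_approved.
Closure: {address_verified, adult_resident, application_complete, case_approved, citizen, eligible_subsidy, eligible_tier1, enrolled_program, exempt_fee, has_dependent, has_valid_id, identity_verified, means_tested, notify_finance, over_18, priority_flag, renewal_due, resident, tax_filed} — 19 facts.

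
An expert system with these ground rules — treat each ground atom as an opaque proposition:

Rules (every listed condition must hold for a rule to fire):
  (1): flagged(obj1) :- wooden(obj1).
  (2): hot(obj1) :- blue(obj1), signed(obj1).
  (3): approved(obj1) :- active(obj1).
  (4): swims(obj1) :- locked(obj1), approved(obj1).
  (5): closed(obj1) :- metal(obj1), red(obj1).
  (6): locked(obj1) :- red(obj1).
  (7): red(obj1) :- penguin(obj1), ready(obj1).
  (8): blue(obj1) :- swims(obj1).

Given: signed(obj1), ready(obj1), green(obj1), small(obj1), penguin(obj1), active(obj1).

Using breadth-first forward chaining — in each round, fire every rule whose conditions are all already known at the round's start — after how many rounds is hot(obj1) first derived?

5

Round 1: (3) [approved(obj1) :- active(obj1).]; (7) [red(obj1) :- penguin(obj1), ready(obj1).]. New: approved(obj1), red(obj1).
Round 2: (6) [locked(obj1) :- red(obj1).]. New: locked(obj1).
Round 3: (4) [swims(obj1) :- locked(obj1), approved(obj1).]. New: swims(obj1).
Round 4: (8) [blue(obj1) :- swims(obj1).]. New: blue(obj1).
Round 5: (2) [hot(obj1) :- blue(obj1), signed(obj1).]. New: hot(obj1).
hot(obj1) first appears in round 5.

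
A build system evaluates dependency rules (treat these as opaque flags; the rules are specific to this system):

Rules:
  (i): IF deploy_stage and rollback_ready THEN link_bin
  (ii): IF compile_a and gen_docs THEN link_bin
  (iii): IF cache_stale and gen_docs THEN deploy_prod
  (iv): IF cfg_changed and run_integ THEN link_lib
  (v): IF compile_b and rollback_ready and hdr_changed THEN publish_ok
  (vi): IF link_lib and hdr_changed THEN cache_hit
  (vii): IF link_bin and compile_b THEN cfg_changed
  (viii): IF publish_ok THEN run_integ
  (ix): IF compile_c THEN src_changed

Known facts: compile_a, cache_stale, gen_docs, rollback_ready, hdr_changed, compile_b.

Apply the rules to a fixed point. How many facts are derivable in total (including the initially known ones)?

Round 1: (ii) [IF compile_a and gen_docs THEN link_bin]; (iii) [IF cache_stale and gen_docs THEN deploy_prod]; (v) [IF compile_b and rollback_ready and hdr_changed THEN publish_ok]. Adds link_bin, deploy_prod, publish_ok.
Round 2: (vii) [IF link_bin and compile_b THEN cfg_changed]; (viii) [IF publish_ok THEN run_integ]. Adds cfg_changed, run_integ.
Round 3: (iv) [IF cfg_changed and run_integ THEN link_lib]. Adds link_lib.
Round 4: (vi) [IF link_lib and hdr_changed THEN cache_hit]. Adds cache_hit.
Closure: {cache_hit, cache_stale, cfg_changed, compile_a, compile_b, deploy_prod, gen_docs, hdr_changed, link_bin, link_lib, publish_ok, rollback_ready, run_integ} — 13 facts.

13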